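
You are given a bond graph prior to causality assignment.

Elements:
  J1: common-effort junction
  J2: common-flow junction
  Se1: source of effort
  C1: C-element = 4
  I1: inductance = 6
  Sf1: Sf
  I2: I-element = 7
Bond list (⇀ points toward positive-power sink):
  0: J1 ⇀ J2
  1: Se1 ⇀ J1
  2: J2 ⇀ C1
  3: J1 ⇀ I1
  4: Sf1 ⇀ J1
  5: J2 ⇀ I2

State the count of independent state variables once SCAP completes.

3  (C1, I1, I2 all integral)

#1 →J1  (Se1: effort source, stroke at far end)
#4 →Sf1  (Sf1: flow source, stroke at near end)
#0 →J2  (J1: bond 1 brought effort, rest push out)
#3 →I1  (0-jn J1 has e-setter on 1)
#2 →J2  (C1: C, integral causality)
#5 →I2  (closing 1-jn rule on J2)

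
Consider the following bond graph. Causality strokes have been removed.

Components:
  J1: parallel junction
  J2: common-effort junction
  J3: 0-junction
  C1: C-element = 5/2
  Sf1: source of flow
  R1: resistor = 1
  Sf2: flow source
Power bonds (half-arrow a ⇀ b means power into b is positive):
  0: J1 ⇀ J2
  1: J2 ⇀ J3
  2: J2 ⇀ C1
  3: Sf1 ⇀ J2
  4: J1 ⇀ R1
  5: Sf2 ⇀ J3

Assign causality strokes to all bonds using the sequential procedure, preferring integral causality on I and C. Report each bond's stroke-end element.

bond 3 stroke→Sf1  (source Sf1 imposes f)
bond 5 stroke→Sf2  (Sf2: flow source, stroke at near end)
bond 1 stroke→J3  (only one effort-in slot at J3)
bond 2 stroke→J2  (C1 integral (e out))
bond 0 stroke→J1  (common-e at J2 fixed by 2)
bond 4 stroke→R1  (common-e at J1 fixed by 0)

bond 0 |J1
bond 1 |J3
bond 2 |J2
bond 3 |Sf1
bond 4 |R1
bond 5 |Sf2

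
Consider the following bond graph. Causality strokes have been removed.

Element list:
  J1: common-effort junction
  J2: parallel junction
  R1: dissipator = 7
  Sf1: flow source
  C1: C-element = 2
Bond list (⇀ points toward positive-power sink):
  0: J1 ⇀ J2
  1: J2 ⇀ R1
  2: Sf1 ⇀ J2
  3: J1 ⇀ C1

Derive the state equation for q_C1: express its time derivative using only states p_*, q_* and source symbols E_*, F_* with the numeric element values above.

dq_C1/dt = F_Sf1 - q_C1/14

bond 2 stroke at Sf1  (Sf1: flow source, stroke at near end)
bond 3 stroke at J1  (prefer integral on C1)
bond 0 stroke at J2  (J1 effort already set via bond 3)
bond 1 stroke at R1  (common-e at J2 fixed by 0)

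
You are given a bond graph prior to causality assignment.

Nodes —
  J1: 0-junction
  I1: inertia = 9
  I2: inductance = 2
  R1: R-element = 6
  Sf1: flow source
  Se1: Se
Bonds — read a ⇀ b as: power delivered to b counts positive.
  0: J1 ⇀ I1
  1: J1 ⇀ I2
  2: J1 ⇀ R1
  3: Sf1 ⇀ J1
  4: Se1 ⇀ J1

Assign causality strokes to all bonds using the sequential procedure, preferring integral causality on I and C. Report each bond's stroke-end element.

#3 |Sf1  (Sf1 fixes flow; stroke at Sf1)
#4 |J1  (Se1: effort source, stroke at far end)
#0 |I1  (common-e at J1 fixed by 4)
#1 |I2  (0-jn J1 has e-setter on 4)
#2 |R1  (J1 effort already set via bond 4)

β0 stroke→I1
β1 stroke→I2
β2 stroke→R1
β3 stroke→Sf1
β4 stroke→J1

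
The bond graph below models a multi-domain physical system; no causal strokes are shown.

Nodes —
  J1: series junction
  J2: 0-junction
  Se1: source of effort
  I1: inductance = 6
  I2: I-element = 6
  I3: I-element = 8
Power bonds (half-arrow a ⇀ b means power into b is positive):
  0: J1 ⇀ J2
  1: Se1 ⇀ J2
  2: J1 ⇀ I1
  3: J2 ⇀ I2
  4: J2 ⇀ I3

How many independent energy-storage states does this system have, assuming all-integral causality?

3  (I1, I2, I3 all integral)

#1 stroke→J2  (Se1: effort source, stroke at far end)
#0 stroke→J1  (0-jn J2 has e-setter on 1)
#3 stroke→I2  (J2 effort already set via bond 1)
#4 stroke→I3  (common-e at J2 fixed by 1)
#2 stroke→I1  (J1: last free bond brings flow in)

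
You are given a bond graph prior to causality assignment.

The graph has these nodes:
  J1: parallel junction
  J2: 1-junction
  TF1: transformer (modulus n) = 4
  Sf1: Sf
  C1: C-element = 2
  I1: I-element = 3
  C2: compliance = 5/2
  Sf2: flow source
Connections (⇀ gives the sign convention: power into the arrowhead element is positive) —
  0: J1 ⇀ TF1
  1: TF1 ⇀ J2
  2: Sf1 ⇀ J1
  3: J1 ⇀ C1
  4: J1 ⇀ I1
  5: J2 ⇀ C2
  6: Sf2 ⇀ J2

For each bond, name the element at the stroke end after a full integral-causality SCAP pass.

#2 stroke→Sf1  (Sf1 (Sf) sets flow on bond)
#6 stroke→Sf2  (Sf2: flow source, stroke at near end)
#1 stroke→J2  (common-f at J2 fixed by 6)
#5 stroke→J2  (common-f at J2 fixed by 6)
#0 stroke→TF1  (TF1 one-in-one-out from 1)
#3 stroke→J1  (C1: C, integral causality)
#4 stroke→I1  (J1 effort already set via bond 3)

b0 stroke at TF1
b1 stroke at J2
b2 stroke at Sf1
b3 stroke at J1
b4 stroke at I1
b5 stroke at J2
b6 stroke at Sf2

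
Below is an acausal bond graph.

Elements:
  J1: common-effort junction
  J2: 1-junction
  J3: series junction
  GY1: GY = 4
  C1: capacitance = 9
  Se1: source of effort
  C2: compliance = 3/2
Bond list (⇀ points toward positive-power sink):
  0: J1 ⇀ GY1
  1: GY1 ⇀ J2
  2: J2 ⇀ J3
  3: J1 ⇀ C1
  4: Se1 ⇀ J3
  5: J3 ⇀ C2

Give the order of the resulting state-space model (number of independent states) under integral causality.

2  (C1, C2 all integral)

b4 stroke→J3  (Se1 (Se) sets effort on bond)
b3 stroke→J1  (C1 integral (e out))
b0 stroke→GY1  (J1 effort already set via bond 3)
b1 stroke→GY1  (GY1 both-in/both-out from 0)
b2 stroke→J2  (J2 flow already set via bond 1)
b5 stroke→J3  (1-jn J3 has f-setter on 2)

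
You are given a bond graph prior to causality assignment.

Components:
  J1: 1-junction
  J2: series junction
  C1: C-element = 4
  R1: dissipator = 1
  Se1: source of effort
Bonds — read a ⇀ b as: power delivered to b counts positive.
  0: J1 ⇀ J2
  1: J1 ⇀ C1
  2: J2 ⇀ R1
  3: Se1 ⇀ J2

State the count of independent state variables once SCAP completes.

b3 stroke at J2  (Se1 fixes effort; stroke away)
b1 stroke at J1  (prefer integral on C1)
b0 stroke at J2  (J1: last free bond brings flow in)
b2 stroke at R1  (closing 1-jn rule on J2)

1  (C1 all integral)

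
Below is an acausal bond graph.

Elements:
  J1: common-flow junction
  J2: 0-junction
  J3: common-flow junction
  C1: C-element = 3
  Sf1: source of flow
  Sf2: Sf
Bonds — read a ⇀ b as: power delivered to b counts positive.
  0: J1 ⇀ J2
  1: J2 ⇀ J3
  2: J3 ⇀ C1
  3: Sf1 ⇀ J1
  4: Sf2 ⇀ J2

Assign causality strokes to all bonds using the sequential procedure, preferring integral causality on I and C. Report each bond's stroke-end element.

β3 →Sf1  (Sf1: flow source, stroke at near end)
β4 →Sf2  (Sf2: flow source, stroke at near end)
β0 →J1  (1-jn J1 has f-setter on 3)
β1 →J2  (closing 0-jn rule on J2)
β2 →J3  (J3 flow already set via bond 1)

#0 stroke→J1
#1 stroke→J2
#2 stroke→J3
#3 stroke→Sf1
#4 stroke→Sf2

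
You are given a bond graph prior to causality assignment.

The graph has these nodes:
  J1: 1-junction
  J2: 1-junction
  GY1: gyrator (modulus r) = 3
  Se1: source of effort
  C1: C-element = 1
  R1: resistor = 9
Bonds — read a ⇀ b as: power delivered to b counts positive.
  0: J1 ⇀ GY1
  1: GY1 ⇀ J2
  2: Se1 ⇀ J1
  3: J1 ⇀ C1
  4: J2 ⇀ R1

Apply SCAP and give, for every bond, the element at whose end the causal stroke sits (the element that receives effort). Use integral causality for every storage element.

bond 0 |GY1
bond 1 |GY1
bond 2 |J1
bond 3 |J1
bond 4 |J2

β2 stroke at J1  (Se1 (Se) sets effort on bond)
β3 stroke at J1  (C1 outputs effort q/C1)
β0 stroke at GY1  (J1: last free bond brings flow in)
β1 stroke at GY1  (GY GY1: same side as bond 0)
β4 stroke at J2  (J2: bond 1 brought flow, rest push out)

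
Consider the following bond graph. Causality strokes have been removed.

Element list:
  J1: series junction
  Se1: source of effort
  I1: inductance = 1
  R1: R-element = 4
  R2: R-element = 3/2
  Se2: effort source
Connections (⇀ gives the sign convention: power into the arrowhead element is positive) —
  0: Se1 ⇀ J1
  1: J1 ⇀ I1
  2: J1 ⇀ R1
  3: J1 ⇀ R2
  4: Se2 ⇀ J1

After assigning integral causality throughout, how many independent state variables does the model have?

β0 stroke at J1  (source Se1 imposes e)
β4 stroke at J1  (Se2: effort source, stroke at far end)
β1 stroke at I1  (I1 outputs flow p/I1)
β2 stroke at J1  (1-jn J1 has f-setter on 1)
β3 stroke at J1  (common-f at J1 fixed by 1)

1  (I1 all integral)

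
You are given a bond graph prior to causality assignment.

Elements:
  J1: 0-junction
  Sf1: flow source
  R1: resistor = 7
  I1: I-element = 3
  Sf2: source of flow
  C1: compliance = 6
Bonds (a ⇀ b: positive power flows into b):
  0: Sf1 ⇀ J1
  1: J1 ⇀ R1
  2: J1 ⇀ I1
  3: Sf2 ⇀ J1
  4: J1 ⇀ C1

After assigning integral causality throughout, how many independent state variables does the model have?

β0 |Sf1  (Sf1: flow source, stroke at near end)
β3 |Sf2  (source Sf2 imposes f)
β2 |I1  (I1: I, integral causality)
β4 |J1  (C1: C, integral causality)
β1 |R1  (J1 effort already set via bond 4)

2  (C1, I1 all integral)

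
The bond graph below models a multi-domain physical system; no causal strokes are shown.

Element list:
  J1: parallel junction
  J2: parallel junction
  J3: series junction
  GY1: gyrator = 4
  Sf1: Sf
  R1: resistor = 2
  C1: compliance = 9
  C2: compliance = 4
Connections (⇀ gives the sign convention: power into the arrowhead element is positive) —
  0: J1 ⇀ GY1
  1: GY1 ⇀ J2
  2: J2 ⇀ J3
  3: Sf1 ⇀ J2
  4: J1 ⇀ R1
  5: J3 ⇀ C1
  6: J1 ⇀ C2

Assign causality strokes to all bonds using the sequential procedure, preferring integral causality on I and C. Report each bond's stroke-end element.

b0 |GY1
b1 |GY1
b2 |J2
b3 |Sf1
b4 |R1
b5 |J3
b6 |J1

#3 →Sf1  (source Sf1 imposes f)
#5 →J3  (C1 outputs effort q/C1)
#2 →J2  (J3: last free bond brings flow in)
#1 →GY1  (0-jn J2 has e-setter on 2)
#0 →GY1  (GY1 both-in/both-out from 1)
#6 →J1  (prefer integral on C2)
#4 →R1  (0-jn J1 has e-setter on 6)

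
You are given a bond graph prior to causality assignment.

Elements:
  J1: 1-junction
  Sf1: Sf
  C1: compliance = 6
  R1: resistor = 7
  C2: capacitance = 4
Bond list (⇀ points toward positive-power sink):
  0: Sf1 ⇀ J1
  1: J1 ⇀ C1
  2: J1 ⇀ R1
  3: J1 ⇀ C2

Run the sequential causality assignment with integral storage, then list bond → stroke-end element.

b0 |Sf1  (source Sf1 imposes f)
b1 |J1  (common-f at J1 fixed by 0)
b2 |J1  (J1: bond 0 brought flow, rest push out)
b3 |J1  (J1 flow already set via bond 0)

#0 |Sf1
#1 |J1
#2 |J1
#3 |J1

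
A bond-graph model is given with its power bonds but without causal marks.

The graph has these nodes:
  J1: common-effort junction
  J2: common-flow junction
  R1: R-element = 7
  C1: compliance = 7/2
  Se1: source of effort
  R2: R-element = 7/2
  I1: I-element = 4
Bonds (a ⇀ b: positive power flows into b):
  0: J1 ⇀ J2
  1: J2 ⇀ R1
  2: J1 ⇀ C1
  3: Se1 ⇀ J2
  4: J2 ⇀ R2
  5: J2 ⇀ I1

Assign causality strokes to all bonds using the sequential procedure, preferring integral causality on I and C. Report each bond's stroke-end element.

b0 stroke at J2
b1 stroke at J2
b2 stroke at J1
b3 stroke at J2
b4 stroke at J2
b5 stroke at I1

b3 →J2  (Se1: effort source, stroke at far end)
b2 →J1  (C1: C, integral causality)
b0 →J2  (common-e at J1 fixed by 2)
b5 →I1  (prefer integral on I1)
b1 →J2  (1-jn J2 has f-setter on 5)
b4 →J2  (1-jn J2 has f-setter on 5)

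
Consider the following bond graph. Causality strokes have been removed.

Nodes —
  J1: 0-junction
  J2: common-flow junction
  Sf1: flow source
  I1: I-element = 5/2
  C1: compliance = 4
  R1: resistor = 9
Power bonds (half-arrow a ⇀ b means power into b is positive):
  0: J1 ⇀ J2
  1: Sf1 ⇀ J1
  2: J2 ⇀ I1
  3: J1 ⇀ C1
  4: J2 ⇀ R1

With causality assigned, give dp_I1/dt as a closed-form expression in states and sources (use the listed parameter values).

dp_I1/dt = -18*p_I1/5 + q_C1/4

b1 |Sf1  (Sf1 fixes flow; stroke at Sf1)
b2 |I1  (I1 outputs flow p/I1)
b0 |J2  (common-f at J2 fixed by 2)
b4 |J2  (common-f at J2 fixed by 2)
b3 |J1  (closing 0-jn rule on J1)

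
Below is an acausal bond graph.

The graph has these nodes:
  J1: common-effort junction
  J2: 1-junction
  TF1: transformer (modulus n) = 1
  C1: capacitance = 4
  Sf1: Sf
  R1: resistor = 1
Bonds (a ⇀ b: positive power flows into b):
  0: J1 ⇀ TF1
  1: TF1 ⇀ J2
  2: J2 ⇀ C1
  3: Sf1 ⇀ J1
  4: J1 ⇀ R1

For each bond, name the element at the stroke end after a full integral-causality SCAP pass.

#3 stroke→Sf1  (Sf1 fixes flow; stroke at Sf1)
#2 stroke→J2  (C1 integral (e out))
#1 stroke→TF1  (closing 1-jn rule on J2)
#0 stroke→J1  (TF1: transformer flips bond 1)
#4 stroke→R1  (0-jn J1 has e-setter on 0)

β0 →J1
β1 →TF1
β2 →J2
β3 →Sf1
β4 →R1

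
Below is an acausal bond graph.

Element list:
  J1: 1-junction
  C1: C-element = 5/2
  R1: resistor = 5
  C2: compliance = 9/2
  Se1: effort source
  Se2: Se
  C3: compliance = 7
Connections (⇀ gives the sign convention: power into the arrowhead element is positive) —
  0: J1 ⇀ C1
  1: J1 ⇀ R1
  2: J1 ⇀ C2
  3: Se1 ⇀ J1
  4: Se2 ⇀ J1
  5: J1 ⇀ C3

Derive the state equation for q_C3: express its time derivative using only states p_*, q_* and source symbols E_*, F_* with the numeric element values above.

β3 stroke→J1  (Se1 (Se) sets effort on bond)
β4 stroke→J1  (Se2 fixes effort; stroke away)
β0 stroke→J1  (C1 outputs effort q/C1)
β2 stroke→J1  (C2 integral (e out))
β5 stroke→J1  (C3 integral (e out))
β1 stroke→R1  (closing 1-jn rule on J1)

dq_C3/dt = E_Se1/5 + E_Se2/5 - 2*q_C1/25 - 2*q_C2/45 - q_C3/35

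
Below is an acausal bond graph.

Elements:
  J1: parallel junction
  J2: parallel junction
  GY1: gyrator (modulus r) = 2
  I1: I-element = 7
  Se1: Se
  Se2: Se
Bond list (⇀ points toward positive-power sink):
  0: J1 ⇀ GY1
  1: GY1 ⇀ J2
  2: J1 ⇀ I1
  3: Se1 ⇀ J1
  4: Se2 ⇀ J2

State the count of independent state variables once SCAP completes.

1  (I1 all integral)

#3 |J1  (Se1: effort source, stroke at far end)
#4 |J2  (Se2 (Se) sets effort on bond)
#0 |GY1  (J1: bond 3 brought effort, rest push out)
#2 |I1  (common-e at J1 fixed by 3)
#1 |GY1  (J2 effort already set via bond 4)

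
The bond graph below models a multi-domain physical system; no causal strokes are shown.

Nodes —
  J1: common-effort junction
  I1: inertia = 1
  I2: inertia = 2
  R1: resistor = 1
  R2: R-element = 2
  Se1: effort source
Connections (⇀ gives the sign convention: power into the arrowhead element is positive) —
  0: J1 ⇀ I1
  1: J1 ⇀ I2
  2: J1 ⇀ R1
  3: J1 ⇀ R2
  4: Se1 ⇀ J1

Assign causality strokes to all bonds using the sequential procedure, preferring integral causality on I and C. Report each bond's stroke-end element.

bond 4 →J1  (source Se1 imposes e)
bond 0 →I1  (J1: bond 4 brought effort, rest push out)
bond 1 →I2  (J1: bond 4 brought effort, rest push out)
bond 2 →R1  (J1: bond 4 brought effort, rest push out)
bond 3 →R2  (0-jn J1 has e-setter on 4)

β0 stroke→I1
β1 stroke→I2
β2 stroke→R1
β3 stroke→R2
β4 stroke→J1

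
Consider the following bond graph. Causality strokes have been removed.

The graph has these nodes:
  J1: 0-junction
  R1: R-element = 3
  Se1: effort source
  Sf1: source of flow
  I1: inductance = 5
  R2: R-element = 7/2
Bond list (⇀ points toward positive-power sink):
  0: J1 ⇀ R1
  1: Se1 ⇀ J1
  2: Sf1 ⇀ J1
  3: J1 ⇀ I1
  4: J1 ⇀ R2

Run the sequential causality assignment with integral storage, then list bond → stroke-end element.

b0 |R1
b1 |J1
b2 |Sf1
b3 |I1
b4 |R2

b1 |J1  (Se1: effort source, stroke at far end)
b2 |Sf1  (Sf1 fixes flow; stroke at Sf1)
b0 |R1  (J1 effort already set via bond 1)
b3 |I1  (J1: bond 1 brought effort, rest push out)
b4 |R2  (0-jn J1 has e-setter on 1)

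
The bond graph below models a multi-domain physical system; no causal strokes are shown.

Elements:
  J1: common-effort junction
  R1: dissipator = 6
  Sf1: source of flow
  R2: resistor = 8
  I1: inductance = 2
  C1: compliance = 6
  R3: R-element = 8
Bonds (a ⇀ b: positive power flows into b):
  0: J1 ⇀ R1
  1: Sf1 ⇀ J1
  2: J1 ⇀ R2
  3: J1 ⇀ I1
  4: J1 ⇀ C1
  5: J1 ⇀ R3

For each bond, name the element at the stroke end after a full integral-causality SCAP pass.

b1 →Sf1  (source Sf1 imposes f)
b3 →I1  (I1: I, integral causality)
b4 →J1  (C1: C, integral causality)
b0 →R1  (0-jn J1 has e-setter on 4)
b2 →R2  (J1 effort already set via bond 4)
b5 →R3  (0-jn J1 has e-setter on 4)

#0 →R1
#1 →Sf1
#2 →R2
#3 →I1
#4 →J1
#5 →R3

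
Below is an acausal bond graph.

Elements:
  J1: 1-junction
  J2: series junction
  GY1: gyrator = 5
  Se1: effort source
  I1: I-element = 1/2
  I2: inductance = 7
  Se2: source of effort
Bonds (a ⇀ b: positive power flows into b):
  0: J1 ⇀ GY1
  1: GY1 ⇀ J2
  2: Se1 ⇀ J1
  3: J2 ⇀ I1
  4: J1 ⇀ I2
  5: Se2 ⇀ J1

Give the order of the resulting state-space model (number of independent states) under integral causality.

b2 |J1  (Se1 fixes effort; stroke away)
b5 |J1  (Se2: effort source, stroke at far end)
b3 |I1  (I1: I, integral causality)
b1 |J2  (1-jn J2 has f-setter on 3)
b0 |J1  (GY1: gyrator matches bond 1)
b4 |I2  (closing 1-jn rule on J1)

2  (I1, I2 all integral)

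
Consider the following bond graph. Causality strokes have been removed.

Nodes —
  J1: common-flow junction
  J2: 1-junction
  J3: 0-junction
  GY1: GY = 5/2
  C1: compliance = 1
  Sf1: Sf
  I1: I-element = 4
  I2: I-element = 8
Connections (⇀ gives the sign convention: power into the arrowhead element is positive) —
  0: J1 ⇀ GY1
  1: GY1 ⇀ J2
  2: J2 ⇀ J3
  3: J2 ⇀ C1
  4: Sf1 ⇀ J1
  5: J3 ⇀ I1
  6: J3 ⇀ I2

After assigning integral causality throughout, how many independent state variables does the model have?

β4 stroke at Sf1  (Sf1: flow source, stroke at near end)
β0 stroke at J1  (common-f at J1 fixed by 4)
β1 stroke at J2  (through GY1, causality inverts; strokes same side of GY1)
β3 stroke at J2  (prefer integral on C1)
β2 stroke at J3  (J2: last free bond brings flow in)
β5 stroke at I1  (J3: bond 2 brought effort, rest push out)
β6 stroke at I2  (common-e at J3 fixed by 2)

3  (C1, I1, I2 all integral)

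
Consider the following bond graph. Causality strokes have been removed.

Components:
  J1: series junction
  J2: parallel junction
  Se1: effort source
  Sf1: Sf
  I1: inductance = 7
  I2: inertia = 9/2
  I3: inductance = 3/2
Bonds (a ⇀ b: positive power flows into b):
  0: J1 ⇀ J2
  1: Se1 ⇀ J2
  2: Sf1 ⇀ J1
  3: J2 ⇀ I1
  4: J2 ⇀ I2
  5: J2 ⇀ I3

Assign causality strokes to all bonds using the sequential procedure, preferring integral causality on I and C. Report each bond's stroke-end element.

bond 0 |J1
bond 1 |J2
bond 2 |Sf1
bond 3 |I1
bond 4 |I2
bond 5 |I3

β1 stroke at J2  (Se1 (Se) sets effort on bond)
β2 stroke at Sf1  (Sf1 (Sf) sets flow on bond)
β0 stroke at J1  (common-f at J1 fixed by 2)
β3 stroke at I1  (common-e at J2 fixed by 1)
β4 stroke at I2  (J2 effort already set via bond 1)
β5 stroke at I3  (J2 effort already set via bond 1)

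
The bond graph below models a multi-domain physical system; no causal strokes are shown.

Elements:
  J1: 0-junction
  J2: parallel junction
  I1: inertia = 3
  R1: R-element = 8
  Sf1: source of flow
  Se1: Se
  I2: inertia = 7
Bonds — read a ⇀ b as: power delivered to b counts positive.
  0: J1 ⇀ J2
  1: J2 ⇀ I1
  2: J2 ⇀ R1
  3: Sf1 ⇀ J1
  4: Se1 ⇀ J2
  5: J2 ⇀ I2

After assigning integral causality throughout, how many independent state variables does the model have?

2  (I1, I2 all integral)

bond 3 →Sf1  (Sf1 fixes flow; stroke at Sf1)
bond 4 →J2  (Se1 (Se) sets effort on bond)
bond 0 →J1  (only one effort-in slot at J1)
bond 1 →I1  (common-e at J2 fixed by 4)
bond 2 →R1  (J2: bond 4 brought effort, rest push out)
bond 5 →I2  (common-e at J2 fixed by 4)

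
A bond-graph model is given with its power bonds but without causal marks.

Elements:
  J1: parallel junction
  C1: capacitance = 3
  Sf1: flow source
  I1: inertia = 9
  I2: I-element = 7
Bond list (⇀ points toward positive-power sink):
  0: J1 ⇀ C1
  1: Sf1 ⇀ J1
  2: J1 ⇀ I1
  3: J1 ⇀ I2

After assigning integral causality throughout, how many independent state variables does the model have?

β1 →Sf1  (Sf1 fixes flow; stroke at Sf1)
β0 →J1  (C1 integral (e out))
β2 →I1  (J1: bond 0 brought effort, rest push out)
β3 →I2  (J1: bond 0 brought effort, rest push out)

3  (C1, I1, I2 all integral)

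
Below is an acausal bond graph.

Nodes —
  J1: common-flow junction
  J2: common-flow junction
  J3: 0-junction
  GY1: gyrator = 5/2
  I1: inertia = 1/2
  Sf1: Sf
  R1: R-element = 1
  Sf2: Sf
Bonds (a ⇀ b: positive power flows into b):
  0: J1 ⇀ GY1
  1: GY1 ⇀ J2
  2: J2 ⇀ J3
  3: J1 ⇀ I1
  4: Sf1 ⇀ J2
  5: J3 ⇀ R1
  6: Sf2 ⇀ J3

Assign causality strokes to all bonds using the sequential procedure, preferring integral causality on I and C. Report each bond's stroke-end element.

bond 0 →J1
bond 1 →J2
bond 2 →J2
bond 3 →I1
bond 4 →Sf1
bond 5 →J3
bond 6 →Sf2

#4 stroke at Sf1  (Sf1: flow source, stroke at near end)
#6 stroke at Sf2  (source Sf2 imposes f)
#1 stroke at J2  (1-jn J2 has f-setter on 4)
#2 stroke at J2  (J2 flow already set via bond 4)
#5 stroke at J3  (J3 needs exactly one e-in)
#0 stroke at J1  (through GY1, causality inverts; strokes same side of GY1)
#3 stroke at I1  (J1: last free bond brings flow in)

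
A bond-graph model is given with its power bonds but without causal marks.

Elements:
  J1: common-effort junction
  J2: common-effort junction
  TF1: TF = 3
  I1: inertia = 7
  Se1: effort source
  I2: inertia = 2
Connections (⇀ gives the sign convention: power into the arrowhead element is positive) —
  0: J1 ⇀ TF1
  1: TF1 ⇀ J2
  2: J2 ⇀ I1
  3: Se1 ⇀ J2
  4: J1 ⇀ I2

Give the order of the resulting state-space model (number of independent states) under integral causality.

b3 stroke→J2  (Se1: effort source, stroke at far end)
b1 stroke→TF1  (0-jn J2 has e-setter on 3)
b2 stroke→I1  (J2: bond 3 brought effort, rest push out)
b0 stroke→J1  (TF TF1: opposite of bond 1)
b4 stroke→I2  (0-jn J1 has e-setter on 0)

2  (I1, I2 all integral)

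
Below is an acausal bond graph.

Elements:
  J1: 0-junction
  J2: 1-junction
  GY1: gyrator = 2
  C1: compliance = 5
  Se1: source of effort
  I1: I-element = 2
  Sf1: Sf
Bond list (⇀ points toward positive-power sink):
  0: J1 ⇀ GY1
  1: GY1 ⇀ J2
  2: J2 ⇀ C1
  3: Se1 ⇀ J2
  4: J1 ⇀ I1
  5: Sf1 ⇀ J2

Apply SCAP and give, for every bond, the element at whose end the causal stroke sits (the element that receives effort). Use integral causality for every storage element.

bond 3 stroke at J2  (Se1 fixes effort; stroke away)
bond 5 stroke at Sf1  (Sf1: flow source, stroke at near end)
bond 1 stroke at J2  (J2: bond 5 brought flow, rest push out)
bond 2 stroke at J2  (J2 flow already set via bond 5)
bond 0 stroke at J1  (GY1: gyrator matches bond 1)
bond 4 stroke at I1  (0-jn J1 has e-setter on 0)

bond 0 →J1
bond 1 →J2
bond 2 →J2
bond 3 →J2
bond 4 →I1
bond 5 →Sf1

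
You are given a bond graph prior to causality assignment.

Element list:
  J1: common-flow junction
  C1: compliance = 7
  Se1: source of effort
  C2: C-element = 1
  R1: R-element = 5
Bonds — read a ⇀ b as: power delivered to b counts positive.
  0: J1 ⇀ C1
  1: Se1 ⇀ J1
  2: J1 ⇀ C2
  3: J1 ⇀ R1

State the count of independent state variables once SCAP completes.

β1 |J1  (Se1 (Se) sets effort on bond)
β0 |J1  (C1: C, integral causality)
β2 |J1  (C2: C, integral causality)
β3 |R1  (J1: last free bond brings flow in)

2  (C1, C2 all integral)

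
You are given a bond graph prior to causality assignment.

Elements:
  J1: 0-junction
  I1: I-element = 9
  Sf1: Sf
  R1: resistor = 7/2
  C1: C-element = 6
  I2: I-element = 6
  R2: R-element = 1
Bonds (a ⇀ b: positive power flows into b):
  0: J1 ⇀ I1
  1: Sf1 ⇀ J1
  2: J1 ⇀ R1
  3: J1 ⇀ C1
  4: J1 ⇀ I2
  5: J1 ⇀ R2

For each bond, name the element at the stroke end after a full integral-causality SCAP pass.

#1 |Sf1  (Sf1 fixes flow; stroke at Sf1)
#0 |I1  (I1 integral (f out))
#3 |J1  (C1 outputs effort q/C1)
#2 |R1  (J1: bond 3 brought effort, rest push out)
#4 |I2  (J1: bond 3 brought effort, rest push out)
#5 |R2  (J1 effort already set via bond 3)

b0 stroke→I1
b1 stroke→Sf1
b2 stroke→R1
b3 stroke→J1
b4 stroke→I2
b5 stroke→R2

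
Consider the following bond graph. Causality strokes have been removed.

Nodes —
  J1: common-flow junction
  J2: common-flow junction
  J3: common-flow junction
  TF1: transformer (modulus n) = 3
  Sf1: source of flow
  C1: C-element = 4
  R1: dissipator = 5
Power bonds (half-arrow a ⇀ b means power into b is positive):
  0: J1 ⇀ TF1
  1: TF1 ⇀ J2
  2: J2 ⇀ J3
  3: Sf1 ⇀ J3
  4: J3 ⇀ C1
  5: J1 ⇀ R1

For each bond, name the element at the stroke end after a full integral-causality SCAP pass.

β3 |Sf1  (Sf1 fixes flow; stroke at Sf1)
β2 |J3  (J3: bond 3 brought flow, rest push out)
β4 |J3  (1-jn J3 has f-setter on 3)
β1 |J2  (common-f at J2 fixed by 2)
β0 |TF1  (TF TF1: opposite of bond 1)
β5 |J1  (1-jn J1 has f-setter on 0)

#0 |TF1
#1 |J2
#2 |J3
#3 |Sf1
#4 |J3
#5 |J1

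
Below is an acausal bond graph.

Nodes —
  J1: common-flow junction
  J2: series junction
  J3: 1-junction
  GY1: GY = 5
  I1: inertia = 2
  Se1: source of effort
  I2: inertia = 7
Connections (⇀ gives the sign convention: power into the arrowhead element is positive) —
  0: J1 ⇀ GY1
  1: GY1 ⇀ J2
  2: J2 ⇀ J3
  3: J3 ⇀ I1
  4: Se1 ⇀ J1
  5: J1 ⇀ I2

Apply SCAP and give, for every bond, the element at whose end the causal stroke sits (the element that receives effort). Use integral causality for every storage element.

bond 0 →J1
bond 1 →J2
bond 2 →J3
bond 3 →I1
bond 4 →J1
bond 5 →I2

β4 stroke at J1  (source Se1 imposes e)
β3 stroke at I1  (prefer integral on I1)
β2 stroke at J3  (J3: bond 3 brought flow, rest push out)
β1 stroke at J2  (1-jn J2 has f-setter on 2)
β0 stroke at J1  (GY1 both-in/both-out from 1)
β5 stroke at I2  (closing 1-jn rule on J1)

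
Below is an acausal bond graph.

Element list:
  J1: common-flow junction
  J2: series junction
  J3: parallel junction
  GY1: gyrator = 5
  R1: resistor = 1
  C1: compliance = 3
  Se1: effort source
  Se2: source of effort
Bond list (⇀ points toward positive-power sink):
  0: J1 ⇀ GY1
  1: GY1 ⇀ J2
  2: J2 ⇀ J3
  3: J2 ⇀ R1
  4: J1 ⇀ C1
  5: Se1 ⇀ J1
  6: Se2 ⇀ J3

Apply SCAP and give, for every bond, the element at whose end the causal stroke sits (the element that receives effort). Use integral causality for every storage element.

bond 5 stroke at J1  (Se1: effort source, stroke at far end)
bond 6 stroke at J3  (Se2 fixes effort; stroke away)
bond 2 stroke at J2  (J3: bond 6 brought effort, rest push out)
bond 4 stroke at J1  (prefer integral on C1)
bond 0 stroke at GY1  (J1 needs exactly one f-in)
bond 1 stroke at GY1  (through GY1, causality inverts; strokes same side of GY1)
bond 3 stroke at J2  (1-jn J2 has f-setter on 1)

bond 0 stroke at GY1
bond 1 stroke at GY1
bond 2 stroke at J2
bond 3 stroke at J2
bond 4 stroke at J1
bond 5 stroke at J1
bond 6 stroke at J3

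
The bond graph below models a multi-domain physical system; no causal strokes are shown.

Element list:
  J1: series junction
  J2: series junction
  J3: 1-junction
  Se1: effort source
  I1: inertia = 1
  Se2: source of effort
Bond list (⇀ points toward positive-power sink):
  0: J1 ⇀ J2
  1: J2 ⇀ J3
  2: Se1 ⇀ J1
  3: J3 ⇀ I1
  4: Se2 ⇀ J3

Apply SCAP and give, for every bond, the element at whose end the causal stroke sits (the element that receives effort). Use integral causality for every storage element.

β2 stroke at J1  (Se1 fixes effort; stroke away)
β4 stroke at J3  (Se2: effort source, stroke at far end)
β0 stroke at J2  (J1: last free bond brings flow in)
β1 stroke at J3  (J2 needs exactly one f-in)
β3 stroke at I1  (closing 1-jn rule on J3)

#0 stroke→J2
#1 stroke→J3
#2 stroke→J1
#3 stroke→I1
#4 stroke→J3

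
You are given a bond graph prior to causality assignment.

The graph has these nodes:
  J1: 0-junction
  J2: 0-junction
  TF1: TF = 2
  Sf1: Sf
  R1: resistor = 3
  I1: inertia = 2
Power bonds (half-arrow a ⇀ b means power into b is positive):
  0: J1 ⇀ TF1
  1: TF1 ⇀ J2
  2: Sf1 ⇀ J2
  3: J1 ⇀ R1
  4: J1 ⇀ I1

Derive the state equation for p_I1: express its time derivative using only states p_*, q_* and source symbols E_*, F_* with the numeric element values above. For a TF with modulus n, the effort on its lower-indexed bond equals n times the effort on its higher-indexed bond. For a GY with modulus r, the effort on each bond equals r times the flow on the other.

dp_I1/dt = 3*F_Sf1/2 - 3*p_I1/2

b2 →Sf1  (Sf1 (Sf) sets flow on bond)
b1 →J2  (J2: last free bond brings effort in)
b0 →TF1  (TF1: transformer flips bond 1)
b4 →I1  (I1 integral (f out))
b3 →J1  (J1 needs exactly one e-in)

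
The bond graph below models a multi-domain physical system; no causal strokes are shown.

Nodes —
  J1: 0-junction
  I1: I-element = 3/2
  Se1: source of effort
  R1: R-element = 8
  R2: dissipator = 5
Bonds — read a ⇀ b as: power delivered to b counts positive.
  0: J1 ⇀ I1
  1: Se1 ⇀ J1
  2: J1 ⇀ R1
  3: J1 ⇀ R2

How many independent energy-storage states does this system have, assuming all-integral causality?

1  (I1 all integral)

β1 stroke→J1  (source Se1 imposes e)
β0 stroke→I1  (common-e at J1 fixed by 1)
β2 stroke→R1  (0-jn J1 has e-setter on 1)
β3 stroke→R2  (common-e at J1 fixed by 1)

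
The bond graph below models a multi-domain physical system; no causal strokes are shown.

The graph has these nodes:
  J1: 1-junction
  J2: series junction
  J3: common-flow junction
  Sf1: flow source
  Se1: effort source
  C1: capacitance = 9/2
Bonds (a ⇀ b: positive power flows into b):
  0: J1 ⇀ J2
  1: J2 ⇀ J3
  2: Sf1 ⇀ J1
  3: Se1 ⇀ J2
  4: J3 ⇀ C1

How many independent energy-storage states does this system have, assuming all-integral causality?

1  (C1 all integral)

b2 →Sf1  (Sf1: flow source, stroke at near end)
b3 →J2  (Se1 fixes effort; stroke away)
b0 →J1  (common-f at J1 fixed by 2)
b1 →J2  (J2 flow already set via bond 0)
b4 →J3  (common-f at J3 fixed by 1)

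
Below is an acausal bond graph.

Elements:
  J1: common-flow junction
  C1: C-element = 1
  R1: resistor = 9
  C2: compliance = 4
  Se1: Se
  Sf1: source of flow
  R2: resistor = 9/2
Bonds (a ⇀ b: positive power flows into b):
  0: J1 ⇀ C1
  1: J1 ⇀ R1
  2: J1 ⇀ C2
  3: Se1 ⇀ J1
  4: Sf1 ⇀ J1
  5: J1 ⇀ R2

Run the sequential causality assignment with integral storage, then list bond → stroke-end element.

bond 0 |J1
bond 1 |J1
bond 2 |J1
bond 3 |J1
bond 4 |Sf1
bond 5 |J1

bond 3 stroke at J1  (source Se1 imposes e)
bond 4 stroke at Sf1  (Sf1: flow source, stroke at near end)
bond 0 stroke at J1  (J1: bond 4 brought flow, rest push out)
bond 1 stroke at J1  (common-f at J1 fixed by 4)
bond 2 stroke at J1  (common-f at J1 fixed by 4)
bond 5 stroke at J1  (common-f at J1 fixed by 4)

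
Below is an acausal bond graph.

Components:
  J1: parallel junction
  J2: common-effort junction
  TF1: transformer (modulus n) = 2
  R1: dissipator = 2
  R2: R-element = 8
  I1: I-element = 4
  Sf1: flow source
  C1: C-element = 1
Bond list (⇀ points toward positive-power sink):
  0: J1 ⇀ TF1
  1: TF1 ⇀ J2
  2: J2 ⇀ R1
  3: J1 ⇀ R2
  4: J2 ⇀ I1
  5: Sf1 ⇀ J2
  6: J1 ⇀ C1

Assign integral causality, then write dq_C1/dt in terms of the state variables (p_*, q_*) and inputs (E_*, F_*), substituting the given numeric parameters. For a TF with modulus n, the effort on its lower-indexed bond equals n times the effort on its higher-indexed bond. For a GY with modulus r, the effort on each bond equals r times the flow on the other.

β5 stroke→Sf1  (Sf1 (Sf) sets flow on bond)
β4 stroke→I1  (I1 integral (f out))
β6 stroke→J1  (C1 outputs effort q/C1)
β0 stroke→TF1  (J1: bond 6 brought effort, rest push out)
β3 stroke→R2  (J1 effort already set via bond 6)
β1 stroke→J2  (TF1 one-in-one-out from 0)
β2 stroke→R1  (0-jn J2 has e-setter on 1)

dq_C1/dt = F_Sf1/2 - p_I1/8 - q_C1/4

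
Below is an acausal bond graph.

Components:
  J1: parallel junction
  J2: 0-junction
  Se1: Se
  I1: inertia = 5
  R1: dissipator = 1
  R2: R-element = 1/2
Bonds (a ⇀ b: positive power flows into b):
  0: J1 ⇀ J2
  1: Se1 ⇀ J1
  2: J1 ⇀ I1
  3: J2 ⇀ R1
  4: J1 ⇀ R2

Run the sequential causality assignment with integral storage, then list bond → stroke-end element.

#1 |J1  (source Se1 imposes e)
#0 |J2  (common-e at J1 fixed by 1)
#2 |I1  (0-jn J1 has e-setter on 1)
#4 |R2  (J1: bond 1 brought effort, rest push out)
#3 |R1  (common-e at J2 fixed by 0)

#0 |J2
#1 |J1
#2 |I1
#3 |R1
#4 |R2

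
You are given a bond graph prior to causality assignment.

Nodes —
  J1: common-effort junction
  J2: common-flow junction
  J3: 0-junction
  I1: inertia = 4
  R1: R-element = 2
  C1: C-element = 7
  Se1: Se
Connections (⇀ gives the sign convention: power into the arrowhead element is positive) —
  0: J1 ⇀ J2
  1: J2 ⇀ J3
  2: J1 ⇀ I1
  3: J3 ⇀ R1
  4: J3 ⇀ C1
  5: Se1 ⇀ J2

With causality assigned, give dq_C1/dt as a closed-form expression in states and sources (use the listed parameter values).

dq_C1/dt = -p_I1/4 - q_C1/14

#5 →J2  (Se1 fixes effort; stroke away)
#2 →I1  (I1 outputs flow p/I1)
#0 →J1  (only one effort-in slot at J1)
#1 →J2  (common-f at J2 fixed by 0)
#4 →J3  (C1 outputs effort q/C1)
#3 →R1  (common-e at J3 fixed by 4)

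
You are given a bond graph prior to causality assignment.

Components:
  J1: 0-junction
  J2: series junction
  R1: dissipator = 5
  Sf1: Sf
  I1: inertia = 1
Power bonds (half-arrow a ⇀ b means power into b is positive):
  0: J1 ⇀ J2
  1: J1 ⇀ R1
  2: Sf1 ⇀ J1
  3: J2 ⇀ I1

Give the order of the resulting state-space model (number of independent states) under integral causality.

β2 →Sf1  (Sf1 (Sf) sets flow on bond)
β3 →I1  (I1 integral (f out))
β0 →J2  (J2 flow already set via bond 3)
β1 →J1  (only one effort-in slot at J1)

1  (I1 all integral)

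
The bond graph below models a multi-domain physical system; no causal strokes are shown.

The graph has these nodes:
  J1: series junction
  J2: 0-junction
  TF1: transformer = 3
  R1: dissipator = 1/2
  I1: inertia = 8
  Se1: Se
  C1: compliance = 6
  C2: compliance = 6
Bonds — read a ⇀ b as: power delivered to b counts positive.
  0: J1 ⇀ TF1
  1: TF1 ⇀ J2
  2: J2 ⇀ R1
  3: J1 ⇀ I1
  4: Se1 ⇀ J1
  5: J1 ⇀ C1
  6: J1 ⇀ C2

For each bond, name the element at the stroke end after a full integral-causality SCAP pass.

b0 |J1
b1 |TF1
b2 |J2
b3 |I1
b4 |J1
b5 |J1
b6 |J1

β4 |J1  (Se1 (Se) sets effort on bond)
β3 |I1  (I1 integral (f out))
β0 |J1  (common-f at J1 fixed by 3)
β5 |J1  (J1: bond 3 brought flow, rest push out)
β6 |J1  (J1 flow already set via bond 3)
β1 |TF1  (TF1: transformer flips bond 0)
β2 |J2  (J2 needs exactly one e-in)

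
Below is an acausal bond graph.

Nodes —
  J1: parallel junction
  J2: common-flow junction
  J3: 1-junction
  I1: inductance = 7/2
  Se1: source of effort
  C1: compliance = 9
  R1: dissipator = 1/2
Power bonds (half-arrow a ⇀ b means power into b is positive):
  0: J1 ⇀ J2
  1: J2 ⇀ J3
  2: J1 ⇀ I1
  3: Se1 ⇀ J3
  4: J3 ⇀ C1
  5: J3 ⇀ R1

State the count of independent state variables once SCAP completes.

2  (C1, I1 all integral)

b3 stroke at J3  (Se1 (Se) sets effort on bond)
b2 stroke at I1  (I1 outputs flow p/I1)
b0 stroke at J1  (J1: last free bond brings effort in)
b1 stroke at J2  (J2 flow already set via bond 0)
b4 stroke at J3  (common-f at J3 fixed by 1)
b5 stroke at J3  (J3: bond 1 brought flow, rest push out)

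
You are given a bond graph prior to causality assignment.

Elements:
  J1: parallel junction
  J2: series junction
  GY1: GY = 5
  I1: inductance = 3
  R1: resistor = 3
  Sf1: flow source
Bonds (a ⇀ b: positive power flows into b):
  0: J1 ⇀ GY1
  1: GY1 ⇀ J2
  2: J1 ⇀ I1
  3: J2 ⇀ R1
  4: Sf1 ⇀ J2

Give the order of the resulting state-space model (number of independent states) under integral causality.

#4 →Sf1  (source Sf1 imposes f)
#1 →J2  (1-jn J2 has f-setter on 4)
#3 →J2  (J2 flow already set via bond 4)
#0 →J1  (through GY1, causality inverts; strokes same side of GY1)
#2 →I1  (J1: bond 0 brought effort, rest push out)

1  (I1 all integral)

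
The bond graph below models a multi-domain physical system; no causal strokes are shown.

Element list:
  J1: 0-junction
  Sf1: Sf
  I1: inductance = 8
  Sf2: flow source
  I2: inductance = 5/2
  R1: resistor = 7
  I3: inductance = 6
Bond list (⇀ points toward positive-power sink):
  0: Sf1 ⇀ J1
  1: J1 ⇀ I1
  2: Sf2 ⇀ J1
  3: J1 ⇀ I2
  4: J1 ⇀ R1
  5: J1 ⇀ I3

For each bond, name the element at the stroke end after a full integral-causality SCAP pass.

bond 0 stroke at Sf1
bond 1 stroke at I1
bond 2 stroke at Sf2
bond 3 stroke at I2
bond 4 stroke at J1
bond 5 stroke at I3

b0 |Sf1  (source Sf1 imposes f)
b2 |Sf2  (Sf2: flow source, stroke at near end)
b1 |I1  (I1 integral (f out))
b3 |I2  (prefer integral on I2)
b5 |I3  (prefer integral on I3)
b4 |J1  (J1 needs exactly one e-in)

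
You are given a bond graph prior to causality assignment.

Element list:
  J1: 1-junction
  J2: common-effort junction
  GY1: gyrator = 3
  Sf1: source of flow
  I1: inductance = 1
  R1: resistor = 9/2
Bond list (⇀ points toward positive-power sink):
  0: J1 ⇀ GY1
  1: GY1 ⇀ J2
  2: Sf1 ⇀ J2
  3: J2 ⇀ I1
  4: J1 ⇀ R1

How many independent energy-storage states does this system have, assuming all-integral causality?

1  (I1 all integral)

β2 stroke→Sf1  (Sf1 fixes flow; stroke at Sf1)
β3 stroke→I1  (I1: I, integral causality)
β1 stroke→J2  (only one effort-in slot at J2)
β0 stroke→J1  (through GY1, causality inverts; strokes same side of GY1)
β4 stroke→R1  (closing 1-jn rule on J1)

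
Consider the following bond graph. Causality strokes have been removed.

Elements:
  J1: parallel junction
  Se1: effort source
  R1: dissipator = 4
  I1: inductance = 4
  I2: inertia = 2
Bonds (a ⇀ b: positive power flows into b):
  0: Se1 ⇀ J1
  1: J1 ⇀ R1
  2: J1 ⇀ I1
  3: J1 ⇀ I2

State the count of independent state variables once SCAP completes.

2  (I1, I2 all integral)

b0 stroke at J1  (Se1 fixes effort; stroke away)
b1 stroke at R1  (J1: bond 0 brought effort, rest push out)
b2 stroke at I1  (J1 effort already set via bond 0)
b3 stroke at I2  (common-e at J1 fixed by 0)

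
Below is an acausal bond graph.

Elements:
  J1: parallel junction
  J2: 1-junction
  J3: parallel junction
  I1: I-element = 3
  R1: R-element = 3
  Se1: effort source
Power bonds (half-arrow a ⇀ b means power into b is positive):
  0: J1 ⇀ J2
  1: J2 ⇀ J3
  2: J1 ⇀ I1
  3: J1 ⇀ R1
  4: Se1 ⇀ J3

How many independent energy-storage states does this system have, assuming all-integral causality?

b4 →J3  (source Se1 imposes e)
b1 →J2  (0-jn J3 has e-setter on 4)
b0 →J1  (J2 needs exactly one f-in)
b2 →I1  (J1: bond 0 brought effort, rest push out)
b3 →R1  (J1 effort already set via bond 0)

1  (I1 all integral)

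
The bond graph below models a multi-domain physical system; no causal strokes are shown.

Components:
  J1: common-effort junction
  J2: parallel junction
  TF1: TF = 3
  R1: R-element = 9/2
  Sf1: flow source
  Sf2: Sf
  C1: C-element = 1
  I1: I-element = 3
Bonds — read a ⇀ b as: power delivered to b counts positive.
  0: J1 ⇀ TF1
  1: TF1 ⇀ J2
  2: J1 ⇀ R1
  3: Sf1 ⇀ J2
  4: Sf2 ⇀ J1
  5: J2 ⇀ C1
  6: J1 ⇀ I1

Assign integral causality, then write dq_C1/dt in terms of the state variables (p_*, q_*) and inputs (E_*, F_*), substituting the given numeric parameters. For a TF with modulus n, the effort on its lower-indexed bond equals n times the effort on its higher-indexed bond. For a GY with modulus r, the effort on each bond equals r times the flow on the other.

dq_C1/dt = F_Sf1 + 3*F_Sf2 - p_I1 - 2*q_C1

b3 |Sf1  (Sf1: flow source, stroke at near end)
b4 |Sf2  (Sf2 fixes flow; stroke at Sf2)
b5 |J2  (C1 outputs effort q/C1)
b1 |TF1  (J2: bond 5 brought effort, rest push out)
b0 |J1  (TF TF1: opposite of bond 1)
b2 |R1  (J1: bond 0 brought effort, rest push out)
b6 |I1  (J1: bond 0 brought effort, rest push out)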